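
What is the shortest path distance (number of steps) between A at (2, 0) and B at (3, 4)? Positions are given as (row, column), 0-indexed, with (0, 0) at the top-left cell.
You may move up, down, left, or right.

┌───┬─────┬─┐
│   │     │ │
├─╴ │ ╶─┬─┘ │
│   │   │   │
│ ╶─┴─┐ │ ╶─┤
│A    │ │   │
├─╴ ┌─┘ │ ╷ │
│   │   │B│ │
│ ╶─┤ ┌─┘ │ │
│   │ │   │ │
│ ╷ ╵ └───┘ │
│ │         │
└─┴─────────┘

Finding path from (2, 0) to (3, 4):
Path: (2,0) → (2,1) → (3,1) → (3,0) → (4,0) → (4,1) → (5,1) → (5,2) → (5,3) → (5,4) → (5,5) → (4,5) → (3,5) → (2,5) → (2,4) → (3,4)
Distance: 15 steps

Solution:

┌───┬─────┬─┐
│   │     │ │
├─╴ │ ╶─┬─┘ │
│   │   │   │
│ ╶─┴─┐ │ ╶─┤
│A ↓  │ │↓ ↰│
├─╴ ┌─┘ │ ╷ │
│↓ ↲│   │B│↑│
│ ╶─┤ ┌─┘ │ │
│↳ ↓│ │   │↑│
│ ╷ ╵ └───┘ │
│ │↳ → → → ↑│
└─┴─────────┘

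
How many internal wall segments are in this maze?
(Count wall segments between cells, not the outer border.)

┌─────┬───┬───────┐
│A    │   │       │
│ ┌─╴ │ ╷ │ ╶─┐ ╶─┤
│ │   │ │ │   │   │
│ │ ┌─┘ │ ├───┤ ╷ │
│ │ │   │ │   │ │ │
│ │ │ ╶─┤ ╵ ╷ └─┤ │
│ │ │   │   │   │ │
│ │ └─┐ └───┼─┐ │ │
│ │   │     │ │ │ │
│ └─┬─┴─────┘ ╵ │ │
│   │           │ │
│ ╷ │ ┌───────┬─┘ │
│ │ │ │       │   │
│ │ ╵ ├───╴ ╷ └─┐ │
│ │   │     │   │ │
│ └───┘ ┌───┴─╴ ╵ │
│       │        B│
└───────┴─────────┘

Counting internal wall segments:
Total internal walls: 64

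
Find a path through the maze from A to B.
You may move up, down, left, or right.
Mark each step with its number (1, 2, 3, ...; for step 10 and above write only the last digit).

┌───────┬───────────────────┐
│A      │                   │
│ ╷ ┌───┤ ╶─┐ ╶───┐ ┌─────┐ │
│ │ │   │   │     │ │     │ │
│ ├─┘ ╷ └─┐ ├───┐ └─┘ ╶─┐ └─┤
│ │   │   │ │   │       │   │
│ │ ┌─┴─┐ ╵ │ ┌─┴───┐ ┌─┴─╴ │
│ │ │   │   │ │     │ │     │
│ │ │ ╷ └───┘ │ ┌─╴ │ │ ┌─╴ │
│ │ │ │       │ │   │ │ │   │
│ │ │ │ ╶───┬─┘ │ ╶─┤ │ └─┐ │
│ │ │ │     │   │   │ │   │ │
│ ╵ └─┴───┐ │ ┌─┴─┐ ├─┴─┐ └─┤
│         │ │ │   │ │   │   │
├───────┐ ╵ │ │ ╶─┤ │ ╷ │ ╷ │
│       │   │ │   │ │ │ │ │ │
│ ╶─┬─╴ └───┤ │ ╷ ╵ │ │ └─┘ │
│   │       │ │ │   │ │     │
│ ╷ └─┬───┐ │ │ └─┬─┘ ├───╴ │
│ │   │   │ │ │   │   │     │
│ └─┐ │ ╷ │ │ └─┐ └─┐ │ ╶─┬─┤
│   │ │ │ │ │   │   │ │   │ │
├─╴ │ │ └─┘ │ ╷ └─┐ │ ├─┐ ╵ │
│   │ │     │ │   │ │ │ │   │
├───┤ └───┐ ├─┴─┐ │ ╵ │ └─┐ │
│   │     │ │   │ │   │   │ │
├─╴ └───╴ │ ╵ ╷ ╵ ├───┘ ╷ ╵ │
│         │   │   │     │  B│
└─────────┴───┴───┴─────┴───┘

Finding the shortest path through the maze:
Path length: 54 steps
Directions: down → down → down → down → down → down → right → up → up → up → up → right → up → right → down → right → down → right → up → up → left → up → right → right → down → right → right → down → right → right → up → right → right → down → right → down → left → left → down → down → right → down → right → down → down → down → left → left → down → right → down → right → down → down

Solution:

┌───────┬───────────────────┐
│A      │2 3 4              │
│ ╷ ┌───┤ ╶─┐ ╶───┐ ┌─────┐ │
│1│ │3 4│1 0│5 6 7│ │1 2 3│ │
│ ├─┘ ╷ └─┐ ├───┐ └─┘ ╶─┐ └─┤
│2│1 2│5 6│9│   │8 9 0  │4 5│
│ │ ┌─┴─┐ ╵ │ ┌─┴───┐ ┌─┴─╴ │
│3│0│   │7 8│ │     │ │8 7 6│
│ │ │ ╷ └───┘ │ ┌─╴ │ │ ┌─╴ │
│4│9│ │       │ │   │ │9│   │
│ │ │ │ ╶───┬─┘ │ ╶─┤ │ └─┐ │
│5│8│ │     │   │   │ │0 1│ │
│ ╵ └─┴───┐ │ ┌─┴─┐ ├─┴─┐ └─┤
│6 7      │ │ │   │ │   │2 3│
├───────┐ ╵ │ │ ╶─┤ │ ╷ │ ╷ │
│       │   │ │   │ │ │ │ │4│
│ ╶─┬─╴ └───┤ │ ╷ ╵ │ │ └─┘ │
│   │       │ │ │   │ │    5│
│ ╷ └─┬───┐ │ │ └─┬─┘ ├───╴ │
│ │   │   │ │ │   │   │8 7 6│
│ └─┐ │ ╷ │ │ └─┐ └─┐ │ ╶─┬─┤
│   │ │ │ │ │   │   │ │9 0│ │
├─╴ │ │ └─┘ │ ╷ └─┐ │ ├─┐ ╵ │
│   │ │     │ │   │ │ │ │1 2│
├───┤ └───┐ ├─┴─┐ │ ╵ │ └─┐ │
│   │     │ │   │ │   │   │3│
├─╴ └───╴ │ ╵ ╷ ╵ ├───┘ ╷ ╵ │
│         │   │   │     │  B│
└─────────┴───┴───┴─────┴───┘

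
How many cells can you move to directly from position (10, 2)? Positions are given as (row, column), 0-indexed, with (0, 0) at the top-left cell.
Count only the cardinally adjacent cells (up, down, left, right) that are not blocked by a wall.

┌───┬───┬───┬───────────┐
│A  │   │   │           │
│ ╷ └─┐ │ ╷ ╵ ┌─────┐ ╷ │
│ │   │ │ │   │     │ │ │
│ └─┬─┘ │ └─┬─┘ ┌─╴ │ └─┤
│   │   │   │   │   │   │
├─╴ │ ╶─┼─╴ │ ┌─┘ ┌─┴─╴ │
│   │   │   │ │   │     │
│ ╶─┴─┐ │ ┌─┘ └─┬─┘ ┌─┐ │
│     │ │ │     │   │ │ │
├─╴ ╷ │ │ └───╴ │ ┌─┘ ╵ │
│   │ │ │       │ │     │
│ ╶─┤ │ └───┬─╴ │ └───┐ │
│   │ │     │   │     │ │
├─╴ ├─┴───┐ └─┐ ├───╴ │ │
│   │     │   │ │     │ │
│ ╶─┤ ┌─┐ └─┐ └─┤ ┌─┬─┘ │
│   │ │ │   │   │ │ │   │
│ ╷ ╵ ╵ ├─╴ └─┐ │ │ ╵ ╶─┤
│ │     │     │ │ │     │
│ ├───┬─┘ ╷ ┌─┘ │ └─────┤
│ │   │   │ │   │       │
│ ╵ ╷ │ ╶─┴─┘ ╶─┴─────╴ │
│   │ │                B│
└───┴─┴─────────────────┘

Checking passable neighbors of (10, 2):
Neighbors: (11, 2), (10, 1)
Count: 2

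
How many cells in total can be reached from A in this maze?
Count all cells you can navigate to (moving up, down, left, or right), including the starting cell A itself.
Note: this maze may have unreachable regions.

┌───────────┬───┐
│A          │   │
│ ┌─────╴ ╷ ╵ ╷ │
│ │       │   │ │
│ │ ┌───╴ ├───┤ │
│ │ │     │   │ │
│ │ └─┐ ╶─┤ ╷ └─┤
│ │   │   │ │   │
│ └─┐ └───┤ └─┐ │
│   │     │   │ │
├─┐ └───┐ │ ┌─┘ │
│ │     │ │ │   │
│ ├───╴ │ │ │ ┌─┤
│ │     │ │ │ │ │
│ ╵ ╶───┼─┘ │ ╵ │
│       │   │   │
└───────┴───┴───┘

Using BFS/flood-fill to find all reachable cells from A:
Maze size: 8 × 8 = 64 total cells
18 cell(s) are walled off and cannot be reached from A.
Reachable cells: 46

Reachable region (· marks reachable cells):

┌───────────┬───┐
│A · · · · ·│· ·│
│ ┌─────╴ ╷ ╵ ╷ │
│·│· · · ·│· ·│·│
│ │ ┌───╴ ├───┤ │
│·│·│· · ·│   │·│
│ │ └─┐ ╶─┤ ╷ └─┤
│·│· ·│· ·│ │   │
│ └─┐ └───┤ └─┐ │
│· ·│· · ·│   │ │
├─┐ └───┐ │ ┌─┘ │
│·│· · ·│·│ │   │
│ ├───╴ │ │ │ ┌─┤
│·│· · ·│·│ │ │ │
│ ╵ ╶───┼─┘ │ ╵ │
│· · · ·│   │   │
└───────┴───┴───┘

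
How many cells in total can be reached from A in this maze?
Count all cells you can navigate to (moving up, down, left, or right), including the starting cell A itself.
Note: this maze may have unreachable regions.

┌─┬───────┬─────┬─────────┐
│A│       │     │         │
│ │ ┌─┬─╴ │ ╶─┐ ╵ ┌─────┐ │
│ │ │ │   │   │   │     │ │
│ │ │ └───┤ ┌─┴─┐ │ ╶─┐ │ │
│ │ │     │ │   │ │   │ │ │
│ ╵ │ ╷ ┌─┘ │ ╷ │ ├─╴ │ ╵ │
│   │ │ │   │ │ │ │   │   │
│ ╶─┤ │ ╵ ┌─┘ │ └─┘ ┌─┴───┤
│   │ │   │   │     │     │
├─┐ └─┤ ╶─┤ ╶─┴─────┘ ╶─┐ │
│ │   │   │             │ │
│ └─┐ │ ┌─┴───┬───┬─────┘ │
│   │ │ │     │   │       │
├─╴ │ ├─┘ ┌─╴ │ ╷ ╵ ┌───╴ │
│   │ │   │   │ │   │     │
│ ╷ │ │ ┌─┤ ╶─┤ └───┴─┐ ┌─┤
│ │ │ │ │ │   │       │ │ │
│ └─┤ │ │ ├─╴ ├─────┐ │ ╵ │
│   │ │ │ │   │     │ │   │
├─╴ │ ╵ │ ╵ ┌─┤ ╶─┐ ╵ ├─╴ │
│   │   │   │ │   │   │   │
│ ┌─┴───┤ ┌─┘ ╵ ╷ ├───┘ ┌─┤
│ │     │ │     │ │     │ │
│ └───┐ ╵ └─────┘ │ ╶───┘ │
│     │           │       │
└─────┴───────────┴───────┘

Using BFS/flood-fill to find all reachable cells from A:
Maze size: 13 × 13 = 169 total cells
15 cell(s) are walled off and cannot be reached from A.
Reachable cells: 154

Reachable region (· marks reachable cells):

┌─┬───────┬─────┬─────────┐
│A│· · · ·│· · ·│· · · · ·│
│ │ ┌─┬─╴ │ ╶─┐ ╵ ┌─────┐ │
│·│·│·│· ·│· ·│· ·│· · ·│·│
│ │ │ └───┤ ┌─┴─┐ │ ╶─┐ │ │
│·│·│· · ·│·│· ·│·│· ·│·│·│
│ ╵ │ ╷ ┌─┘ │ ╷ │ ├─╴ │ ╵ │
│· ·│·│·│· ·│·│·│·│· ·│· ·│
│ ╶─┤ │ ╵ ┌─┘ │ └─┘ ┌─┴───┤
│· ·│·│· ·│· ·│· · ·│· · ·│
├─┐ └─┤ ╶─┤ ╶─┴─────┘ ╶─┐ │
│ │· ·│· ·│· · · · · · ·│·│
│ └─┐ │ ┌─┴───┬───┬─────┘ │
│   │·│·│· · ·│· ·│· · · ·│
├─╴ │ ├─┘ ┌─╴ │ ╷ ╵ ┌───╴ │
│   │·│· ·│· ·│·│· ·│· · ·│
│ ╷ │ │ ┌─┤ ╶─┤ └───┴─┐ ┌─┤
│ │ │·│·│·│· ·│· · · ·│·│·│
│ └─┤ │ │ ├─╴ ├─────┐ │ ╵ │
│   │·│·│·│· ·│· · ·│·│· ·│
├─╴ │ ╵ │ ╵ ┌─┤ ╶─┐ ╵ ├─╴ │
│   │· ·│· ·│·│· ·│· ·│· ·│
│ ┌─┴───┤ ┌─┘ ╵ ╷ ├───┘ ┌─┤
│ │· · ·│·│· · ·│·│· · ·│·│
│ └───┐ ╵ └─────┘ │ ╶───┘ │
│     │· · · · · ·│· · · ·│
└─────┴───────────┴───────┘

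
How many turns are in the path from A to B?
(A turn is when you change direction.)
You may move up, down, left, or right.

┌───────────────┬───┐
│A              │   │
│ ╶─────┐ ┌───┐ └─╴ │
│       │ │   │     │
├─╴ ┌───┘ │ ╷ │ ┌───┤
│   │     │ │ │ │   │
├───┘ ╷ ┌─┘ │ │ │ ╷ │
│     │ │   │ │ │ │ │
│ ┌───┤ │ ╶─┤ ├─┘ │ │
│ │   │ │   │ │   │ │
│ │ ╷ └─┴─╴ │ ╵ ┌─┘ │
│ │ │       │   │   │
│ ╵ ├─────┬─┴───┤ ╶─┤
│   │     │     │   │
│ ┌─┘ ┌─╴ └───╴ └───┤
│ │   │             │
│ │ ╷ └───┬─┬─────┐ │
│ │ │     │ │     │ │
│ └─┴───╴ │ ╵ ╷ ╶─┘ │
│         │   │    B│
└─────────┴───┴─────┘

Directions: right, right, right, right, down, down, left, left, down, left, left, down, down, down, down, down, down, right, right, right, right, up, left, left, up, up, right, right, down, right, right, right, right, right, down, down
Number of turns: 13

Solution:

┌───────────────┬───┐
│A → → → ↓      │   │
│ ╶─────┐ ┌───┐ └─╴ │
│       │↓│   │     │
├─╴ ┌───┘ │ ╷ │ ┌───┤
│   │↓ ← ↲│ │ │ │   │
├───┘ ╷ ┌─┘ │ │ │ ╷ │
│↓ ← ↲│ │   │ │ │ │ │
│ ┌───┤ │ ╶─┤ ├─┘ │ │
│↓│   │ │   │ │   │ │
│ │ ╷ └─┴─╴ │ ╵ ┌─┘ │
│↓│ │       │   │   │
│ ╵ ├─────┬─┴───┤ ╶─┤
│↓  │↱ → ↓│     │   │
│ ┌─┘ ┌─╴ └───╴ └───┤
│↓│  ↑│  ↳ → → → → ↓│
│ │ ╷ └───┬─┬─────┐ │
│↓│ │↑ ← ↰│ │     │↓│
│ └─┴───╴ │ ╵ ╷ ╶─┘ │
│↳ → → → ↑│   │    B│
└─────────┴───┴─────┘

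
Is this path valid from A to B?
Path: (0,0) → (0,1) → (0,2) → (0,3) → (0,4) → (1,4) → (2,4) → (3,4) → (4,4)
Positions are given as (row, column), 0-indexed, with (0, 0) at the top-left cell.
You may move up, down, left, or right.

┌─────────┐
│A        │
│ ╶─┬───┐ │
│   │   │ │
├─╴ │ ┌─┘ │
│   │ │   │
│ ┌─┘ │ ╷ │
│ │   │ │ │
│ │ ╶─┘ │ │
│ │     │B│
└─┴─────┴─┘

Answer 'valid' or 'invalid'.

Checking path validity:
Result: All consecutive moves are passable.

valid

Correct solution:

┌─────────┐
│A → → → ↓│
│ ╶─┬───┐ │
│   │   │↓│
├─╴ │ ┌─┘ │
│   │ │  ↓│
│ ┌─┘ │ ╷ │
│ │   │ │↓│
│ │ ╶─┘ │ │
│ │     │B│
└─┴─────┴─┘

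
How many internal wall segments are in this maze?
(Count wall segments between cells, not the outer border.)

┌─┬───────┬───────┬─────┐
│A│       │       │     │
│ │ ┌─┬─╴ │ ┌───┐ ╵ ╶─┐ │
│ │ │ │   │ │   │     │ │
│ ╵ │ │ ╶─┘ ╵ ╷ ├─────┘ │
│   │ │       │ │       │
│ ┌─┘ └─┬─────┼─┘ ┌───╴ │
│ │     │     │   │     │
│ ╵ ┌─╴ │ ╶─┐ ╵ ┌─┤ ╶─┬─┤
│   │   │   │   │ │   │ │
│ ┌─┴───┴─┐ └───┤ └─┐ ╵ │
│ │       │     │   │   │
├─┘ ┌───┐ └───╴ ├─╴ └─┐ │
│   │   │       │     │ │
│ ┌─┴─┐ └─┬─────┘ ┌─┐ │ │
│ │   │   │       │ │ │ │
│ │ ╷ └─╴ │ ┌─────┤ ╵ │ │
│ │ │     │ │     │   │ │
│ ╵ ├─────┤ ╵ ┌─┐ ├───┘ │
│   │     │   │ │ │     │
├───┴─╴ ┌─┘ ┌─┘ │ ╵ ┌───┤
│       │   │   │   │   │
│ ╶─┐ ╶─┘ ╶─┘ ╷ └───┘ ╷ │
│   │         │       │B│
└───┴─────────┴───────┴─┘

Counting internal wall segments:
Total internal walls: 121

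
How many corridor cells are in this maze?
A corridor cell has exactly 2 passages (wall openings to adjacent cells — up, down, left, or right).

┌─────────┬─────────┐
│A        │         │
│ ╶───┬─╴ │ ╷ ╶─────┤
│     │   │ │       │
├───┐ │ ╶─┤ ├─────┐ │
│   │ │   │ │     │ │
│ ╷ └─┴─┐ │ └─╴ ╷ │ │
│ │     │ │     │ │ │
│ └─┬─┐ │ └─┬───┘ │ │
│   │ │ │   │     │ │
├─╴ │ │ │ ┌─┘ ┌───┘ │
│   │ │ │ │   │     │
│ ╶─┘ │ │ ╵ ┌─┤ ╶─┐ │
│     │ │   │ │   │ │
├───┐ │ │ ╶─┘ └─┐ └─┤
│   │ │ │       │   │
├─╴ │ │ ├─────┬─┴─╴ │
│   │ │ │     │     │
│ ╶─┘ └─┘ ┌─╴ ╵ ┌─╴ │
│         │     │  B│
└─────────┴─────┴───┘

Counting cells with exactly 2 passages:
Total corridor cells: 78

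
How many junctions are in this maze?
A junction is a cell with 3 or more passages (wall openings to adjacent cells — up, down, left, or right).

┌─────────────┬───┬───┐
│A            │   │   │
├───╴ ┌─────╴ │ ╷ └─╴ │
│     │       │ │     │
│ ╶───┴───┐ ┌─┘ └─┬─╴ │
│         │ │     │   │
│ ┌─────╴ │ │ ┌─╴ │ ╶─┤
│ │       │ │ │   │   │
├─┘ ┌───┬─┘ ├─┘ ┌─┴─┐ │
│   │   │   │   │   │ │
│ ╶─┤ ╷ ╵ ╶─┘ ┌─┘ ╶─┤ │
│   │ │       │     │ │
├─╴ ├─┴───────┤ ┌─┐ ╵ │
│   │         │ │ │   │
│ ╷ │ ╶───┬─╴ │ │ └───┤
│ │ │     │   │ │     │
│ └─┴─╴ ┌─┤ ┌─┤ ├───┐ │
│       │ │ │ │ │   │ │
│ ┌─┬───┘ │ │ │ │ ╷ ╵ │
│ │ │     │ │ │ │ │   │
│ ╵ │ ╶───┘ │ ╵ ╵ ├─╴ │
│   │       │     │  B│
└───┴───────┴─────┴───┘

Checking each cell for number of passages:

Junctions found (3+ passages):
  (0, 2): 3 passages
  (1, 5): 3 passages
  (1, 10): 3 passages
  (2, 0): 3 passages
  (2, 7): 3 passages
  (5, 4): 3 passages
  (5, 8): 3 passages
  (6, 1): 3 passages
  (7, 3): 3 passages
  (8, 0): 3 passages
  (9, 10): 3 passages
  (10, 7): 3 passages
Total junctions: 12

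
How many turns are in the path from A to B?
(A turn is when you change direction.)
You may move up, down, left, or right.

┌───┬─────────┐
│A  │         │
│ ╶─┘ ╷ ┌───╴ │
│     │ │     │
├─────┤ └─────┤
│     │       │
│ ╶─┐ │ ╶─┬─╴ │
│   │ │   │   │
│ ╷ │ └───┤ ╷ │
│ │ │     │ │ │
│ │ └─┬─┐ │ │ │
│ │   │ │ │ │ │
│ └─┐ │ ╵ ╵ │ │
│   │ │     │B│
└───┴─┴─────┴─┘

Directions: down, right, right, up, right, down, down, right, right, right, down, down, down, down
Number of turns: 6

Solution:

┌───┬─────────┐
│A  │↱ ↓      │
│ ╶─┘ ╷ ┌───╴ │
│↳ → ↑│↓│     │
├─────┤ └─────┤
│     │↳ → → ↓│
│ ╶─┐ │ ╶─┬─╴ │
│   │ │   │  ↓│
│ ╷ │ └───┤ ╷ │
│ │ │     │ │↓│
│ │ └─┬─┐ │ │ │
│ │   │ │ │ │↓│
│ └─┐ │ ╵ ╵ │ │
│   │ │     │B│
└───┴─┴─────┴─┘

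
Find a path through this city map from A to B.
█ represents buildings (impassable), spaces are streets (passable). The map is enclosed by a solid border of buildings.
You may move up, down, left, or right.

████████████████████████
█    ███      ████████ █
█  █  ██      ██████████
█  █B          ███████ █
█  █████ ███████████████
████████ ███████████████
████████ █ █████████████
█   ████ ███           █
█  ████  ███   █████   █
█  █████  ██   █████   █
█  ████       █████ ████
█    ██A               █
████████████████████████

Finding the shortest path from A to B:
Movement: cardinal only
Path length: 13 steps
Directions: up → right → up → up → up → up → up → up → up → left → left → left → left

Solution:

████████████████████████
█    ███      ████████ █
█  █  ██      ██████████
█  █B←←←↰      ███████ █
█  █████↑███████████████
████████↑███████████████
████████↑█ █████████████
█   ████↑███           █
█  ████ ↑███   █████   █
█  █████↑ ██   █████   █
█  ████↱↑     █████ ████
█    ██A               █
████████████████████████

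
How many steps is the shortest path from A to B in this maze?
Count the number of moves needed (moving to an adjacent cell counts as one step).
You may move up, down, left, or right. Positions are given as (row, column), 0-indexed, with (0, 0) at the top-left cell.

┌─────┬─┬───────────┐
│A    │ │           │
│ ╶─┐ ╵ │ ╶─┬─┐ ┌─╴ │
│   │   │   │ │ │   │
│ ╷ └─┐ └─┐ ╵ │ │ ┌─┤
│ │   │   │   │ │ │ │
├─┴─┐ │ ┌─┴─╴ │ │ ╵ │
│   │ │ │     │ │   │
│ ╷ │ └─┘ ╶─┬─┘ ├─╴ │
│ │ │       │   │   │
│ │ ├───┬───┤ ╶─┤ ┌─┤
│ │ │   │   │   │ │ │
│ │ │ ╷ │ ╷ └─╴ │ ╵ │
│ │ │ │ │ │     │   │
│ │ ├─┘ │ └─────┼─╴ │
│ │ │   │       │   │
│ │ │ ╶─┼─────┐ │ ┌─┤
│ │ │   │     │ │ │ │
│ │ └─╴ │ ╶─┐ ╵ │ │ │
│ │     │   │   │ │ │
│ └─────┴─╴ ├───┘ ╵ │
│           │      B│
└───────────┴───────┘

Using BFS to find shortest path:
Start: (0, 0), End: (10, 9)
Path found:
(0,0) → (1,0) → (1,1) → (2,1) → (2,2) → (3,2) → (4,2) → (4,3) → (4,4) → (3,4) → (3,5) → (3,6) → (2,6) → (2,5) → (1,5) → (1,4) → (0,4) → (0,5) → (0,6) → (0,7) → (0,8) → (0,9) → (1,9) → (1,8) → (2,8) → (3,8) → (3,9) → (4,9) → (4,8) → (5,8) → (6,8) → (6,9) → (7,9) → (7,8) → (8,8) → (9,8) → (10,8) → (10,9)
Number of steps: 37

Solution:

┌─────┬─┬───────────┐
│A    │ │↱ → → → → ↓│
│ ╶─┐ ╵ │ ╶─┬─┐ ┌─╴ │
│↳ ↓│   │↑ ↰│ │ │↓ ↲│
│ ╷ └─┐ └─┐ ╵ │ │ ┌─┤
│ │↳ ↓│   │↑ ↰│ │↓│ │
├─┴─┐ │ ┌─┴─╴ │ │ ╵ │
│   │↓│ │↱ → ↑│ │↳ ↓│
│ ╷ │ └─┘ ╶─┬─┘ ├─╴ │
│ │ │↳ → ↑  │   │↓ ↲│
│ │ ├───┬───┤ ╶─┤ ┌─┤
│ │ │   │   │   │↓│ │
│ │ │ ╷ │ ╷ └─╴ │ ╵ │
│ │ │ │ │ │     │↳ ↓│
│ │ ├─┘ │ └─────┼─╴ │
│ │ │   │       │↓ ↲│
│ │ │ ╶─┼─────┐ │ ┌─┤
│ │ │   │     │ │↓│ │
│ │ └─╴ │ ╶─┐ ╵ │ │ │
│ │     │   │   │↓│ │
│ └─────┴─╴ ├───┘ ╵ │
│           │    ↳ B│
└───────────┴───────┘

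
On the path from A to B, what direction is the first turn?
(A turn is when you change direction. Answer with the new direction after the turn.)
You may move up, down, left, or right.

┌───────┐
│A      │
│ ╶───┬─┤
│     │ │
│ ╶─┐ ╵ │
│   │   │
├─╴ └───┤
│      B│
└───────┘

Directions: down, down, right, down, right, right
First turn direction: right

Solution:

┌───────┐
│A      │
│ ╶───┬─┤
│↓    │ │
│ ╶─┐ ╵ │
│↳ ↓│   │
├─╴ └───┤
│  ↳ → B│
└───────┘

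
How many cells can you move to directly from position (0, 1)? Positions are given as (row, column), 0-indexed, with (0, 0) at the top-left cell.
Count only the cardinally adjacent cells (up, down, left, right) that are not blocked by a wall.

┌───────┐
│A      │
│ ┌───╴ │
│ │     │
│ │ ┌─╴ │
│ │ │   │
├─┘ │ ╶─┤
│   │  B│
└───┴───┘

Checking passable neighbors of (0, 1):
Neighbors: (0, 0), (0, 2)
Count: 2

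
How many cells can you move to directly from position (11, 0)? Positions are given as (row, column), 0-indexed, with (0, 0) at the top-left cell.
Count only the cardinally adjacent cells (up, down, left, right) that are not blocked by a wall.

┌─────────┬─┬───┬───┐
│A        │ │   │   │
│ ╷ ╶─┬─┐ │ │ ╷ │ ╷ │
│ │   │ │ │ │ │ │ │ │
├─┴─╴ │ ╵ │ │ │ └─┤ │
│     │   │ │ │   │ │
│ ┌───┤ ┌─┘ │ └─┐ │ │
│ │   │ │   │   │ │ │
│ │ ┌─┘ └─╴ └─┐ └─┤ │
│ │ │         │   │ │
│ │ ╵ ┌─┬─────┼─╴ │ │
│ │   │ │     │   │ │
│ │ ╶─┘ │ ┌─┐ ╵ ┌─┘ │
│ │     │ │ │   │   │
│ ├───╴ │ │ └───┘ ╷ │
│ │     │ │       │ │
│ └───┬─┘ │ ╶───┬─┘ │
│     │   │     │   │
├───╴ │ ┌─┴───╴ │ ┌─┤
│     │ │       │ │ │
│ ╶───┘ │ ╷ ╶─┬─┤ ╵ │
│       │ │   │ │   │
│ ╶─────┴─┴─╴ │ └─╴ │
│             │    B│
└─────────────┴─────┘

Checking passable neighbors of (11, 0):
Neighbors: (10, 0), (11, 1)
Count: 2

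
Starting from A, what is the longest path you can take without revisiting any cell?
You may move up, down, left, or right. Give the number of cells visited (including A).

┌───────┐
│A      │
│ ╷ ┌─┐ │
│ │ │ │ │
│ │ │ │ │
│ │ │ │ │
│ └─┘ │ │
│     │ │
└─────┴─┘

Finding longest simple path using DFS:
Start: (0, 0)
Longest path visits 8 cells
Path: A → down → down → down → right → right → up → up

Solution:

┌───────┐
│A      │
│ ╷ ┌─┐ │
│↓│ │B│ │
│ │ │ │ │
│↓│ │↑│ │
│ └─┘ │ │
│↳ → ↑│ │
└─────┴─┘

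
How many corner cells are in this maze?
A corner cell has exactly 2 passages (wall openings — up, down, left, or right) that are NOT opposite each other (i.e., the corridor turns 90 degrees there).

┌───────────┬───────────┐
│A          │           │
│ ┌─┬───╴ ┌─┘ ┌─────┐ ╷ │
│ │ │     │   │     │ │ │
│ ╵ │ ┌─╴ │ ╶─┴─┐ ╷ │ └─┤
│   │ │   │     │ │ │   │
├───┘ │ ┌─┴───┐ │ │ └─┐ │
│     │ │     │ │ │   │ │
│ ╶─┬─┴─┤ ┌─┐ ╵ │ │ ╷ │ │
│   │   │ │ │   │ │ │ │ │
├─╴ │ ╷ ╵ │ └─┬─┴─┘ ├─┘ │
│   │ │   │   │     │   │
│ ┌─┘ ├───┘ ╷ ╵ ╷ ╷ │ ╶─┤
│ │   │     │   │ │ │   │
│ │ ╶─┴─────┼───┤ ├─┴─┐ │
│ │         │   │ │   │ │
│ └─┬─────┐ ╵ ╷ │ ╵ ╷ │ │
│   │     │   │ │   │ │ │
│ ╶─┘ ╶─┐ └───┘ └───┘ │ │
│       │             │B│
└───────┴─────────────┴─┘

Counting corner cells (2 non-opposite passages):
Total corners: 56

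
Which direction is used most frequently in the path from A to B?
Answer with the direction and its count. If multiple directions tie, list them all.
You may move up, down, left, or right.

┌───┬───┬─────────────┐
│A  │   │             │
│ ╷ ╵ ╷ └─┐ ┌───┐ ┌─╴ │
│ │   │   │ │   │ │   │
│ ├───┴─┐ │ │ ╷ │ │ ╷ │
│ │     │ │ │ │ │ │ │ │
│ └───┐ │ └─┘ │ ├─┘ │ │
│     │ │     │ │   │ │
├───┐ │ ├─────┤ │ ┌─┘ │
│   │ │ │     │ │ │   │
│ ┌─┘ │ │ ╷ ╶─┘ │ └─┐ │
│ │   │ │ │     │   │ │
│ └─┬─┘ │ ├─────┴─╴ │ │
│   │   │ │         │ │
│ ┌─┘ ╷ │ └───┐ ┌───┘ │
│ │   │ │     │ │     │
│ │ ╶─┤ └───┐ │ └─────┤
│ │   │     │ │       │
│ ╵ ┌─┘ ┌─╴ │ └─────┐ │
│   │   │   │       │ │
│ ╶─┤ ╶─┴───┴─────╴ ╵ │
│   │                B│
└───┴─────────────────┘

Directions: right, down, right, up, right, down, right, down, down, right, right, up, up, right, down, down, down, down, left, left, up, left, down, down, down, right, right, down, down, right, right, right, down, right
Counts: {'right': 13, 'down': 14, 'up': 4, 'left': 3}
Most common: down (14 times)

Solution:

┌───┬───┬─────────────┐
│A ↓│↱ ↓│             │
│ ╷ ╵ ╷ └─┐ ┌───┐ ┌─╴ │
│ │↳ ↑│↳ ↓│ │↱ ↓│ │   │
│ ├───┴─┐ │ │ ╷ │ │ ╷ │
│ │     │↓│ │↑│↓│ │ │ │
│ └───┐ │ └─┘ │ ├─┘ │ │
│     │ │↳ → ↑│↓│   │ │
├───┐ │ ├─────┤ │ ┌─┘ │
│   │ │ │↓ ↰  │↓│ │   │
│ ┌─┘ │ │ ╷ ╶─┘ │ └─┐ │
│ │   │ │↓│↑ ← ↲│   │ │
│ └─┬─┘ │ ├─────┴─╴ │ │
│   │   │↓│         │ │
│ ┌─┘ ╷ │ └───┐ ┌───┘ │
│ │   │ │↳ → ↓│ │     │
│ │ ╶─┤ └───┐ │ └─────┤
│ │   │     │↓│       │
│ ╵ ┌─┘ ┌─╴ │ └─────┐ │
│   │   │   │↳ → → ↓│ │
│ ╶─┤ ╶─┴───┴─────╴ ╵ │
│   │              ↳ B│
└───┴─────────────────┘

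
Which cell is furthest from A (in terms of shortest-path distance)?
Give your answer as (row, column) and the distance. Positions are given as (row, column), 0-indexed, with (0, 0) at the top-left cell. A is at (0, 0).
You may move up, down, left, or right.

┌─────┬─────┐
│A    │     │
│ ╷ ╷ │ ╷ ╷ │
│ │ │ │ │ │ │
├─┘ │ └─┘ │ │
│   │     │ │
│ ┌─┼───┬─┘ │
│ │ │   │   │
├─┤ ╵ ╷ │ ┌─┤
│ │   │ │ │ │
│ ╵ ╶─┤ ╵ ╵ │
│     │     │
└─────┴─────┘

Computing BFS distances from A to all cells:
Furthest cell: (4, 0)
Distance: 24 steps

Path from A to the furthest cell:

┌─────┬─────┐
│A → ↓│  ↱ ↓│
│ ╷ ╷ │ ╷ ╷ │
│ │ │↓│ │↑│↓│
├─┘ │ └─┘ │ │
│   │↳ → ↑│↓│
│ ┌─┼───┬─┘ │
│ │ │↓ ↰│↓ ↲│
├─┤ ╵ ╷ │ ┌─┤
│B│↓ ↲│↑│↓│ │
│ ╵ ╶─┤ ╵ ╵ │
│↑ ↲  │↑ ↲  │
└─────┴─────┘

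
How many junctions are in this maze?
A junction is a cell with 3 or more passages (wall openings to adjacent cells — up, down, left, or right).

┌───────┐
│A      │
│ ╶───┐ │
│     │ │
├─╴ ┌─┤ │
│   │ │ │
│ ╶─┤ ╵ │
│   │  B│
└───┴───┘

Checking each cell for number of passages:

Junctions found (3+ passages):
  (1, 1): 3 passages
Total junctions: 1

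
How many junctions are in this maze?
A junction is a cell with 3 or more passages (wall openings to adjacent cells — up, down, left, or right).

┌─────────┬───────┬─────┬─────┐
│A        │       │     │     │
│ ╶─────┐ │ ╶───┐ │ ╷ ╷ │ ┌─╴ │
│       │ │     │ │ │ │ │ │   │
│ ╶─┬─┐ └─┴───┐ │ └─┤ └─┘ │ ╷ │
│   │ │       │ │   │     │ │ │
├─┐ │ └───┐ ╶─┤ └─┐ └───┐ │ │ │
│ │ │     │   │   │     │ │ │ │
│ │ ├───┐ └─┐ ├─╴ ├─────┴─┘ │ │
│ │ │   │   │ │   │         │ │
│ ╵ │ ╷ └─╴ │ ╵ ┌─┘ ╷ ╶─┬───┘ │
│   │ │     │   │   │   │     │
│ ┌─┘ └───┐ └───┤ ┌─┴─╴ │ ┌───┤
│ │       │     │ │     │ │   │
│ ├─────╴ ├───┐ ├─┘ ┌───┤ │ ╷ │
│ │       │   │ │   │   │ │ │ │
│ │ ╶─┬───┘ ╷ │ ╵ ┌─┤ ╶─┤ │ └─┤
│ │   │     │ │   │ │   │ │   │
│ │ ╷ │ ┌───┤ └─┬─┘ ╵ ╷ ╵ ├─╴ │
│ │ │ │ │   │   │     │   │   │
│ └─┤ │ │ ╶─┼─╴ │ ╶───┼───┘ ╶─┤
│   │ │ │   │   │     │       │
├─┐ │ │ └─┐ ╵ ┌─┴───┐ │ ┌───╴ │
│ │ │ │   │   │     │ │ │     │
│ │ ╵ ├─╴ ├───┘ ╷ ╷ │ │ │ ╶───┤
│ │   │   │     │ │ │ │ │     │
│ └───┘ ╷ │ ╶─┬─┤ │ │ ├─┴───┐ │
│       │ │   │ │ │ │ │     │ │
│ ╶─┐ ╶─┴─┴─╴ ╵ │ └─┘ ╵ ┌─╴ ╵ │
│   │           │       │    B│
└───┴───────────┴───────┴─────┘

Checking each cell for number of passages:

Junctions found (3+ passages):
  (0, 10): 3 passages
  (1, 0): 3 passages
  (1, 14): 3 passages
  (2, 5): 3 passages
  (2, 12): 3 passages
  (4, 10): 3 passages
  (5, 0): 3 passages
  (5, 5): 3 passages
  (6, 2): 3 passages
  (8, 1): 3 passages
  (8, 10): 3 passages
  (9, 9): 3 passages
  (10, 13): 3 passages
  (11, 8): 3 passages
  (12, 4): 3 passages
  (13, 0): 3 passages
  (13, 2): 3 passages
  (14, 6): 3 passages
  (14, 10): 3 passages
  (14, 13): 3 passages
Total junctions: 20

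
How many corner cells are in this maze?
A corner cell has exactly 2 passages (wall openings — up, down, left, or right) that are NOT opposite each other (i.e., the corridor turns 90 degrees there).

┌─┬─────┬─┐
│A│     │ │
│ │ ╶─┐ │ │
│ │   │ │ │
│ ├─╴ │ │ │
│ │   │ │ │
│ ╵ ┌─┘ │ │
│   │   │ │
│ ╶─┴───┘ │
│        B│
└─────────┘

Counting corner cells (2 non-opposite passages):
Total corners: 10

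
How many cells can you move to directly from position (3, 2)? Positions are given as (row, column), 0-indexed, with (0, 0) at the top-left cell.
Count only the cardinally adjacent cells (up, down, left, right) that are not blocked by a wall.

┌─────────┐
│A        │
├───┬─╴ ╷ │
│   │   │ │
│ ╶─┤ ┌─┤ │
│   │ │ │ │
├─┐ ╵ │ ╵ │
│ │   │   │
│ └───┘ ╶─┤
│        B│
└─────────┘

Checking passable neighbors of (3, 2):
Neighbors: (2, 2), (3, 1)
Count: 2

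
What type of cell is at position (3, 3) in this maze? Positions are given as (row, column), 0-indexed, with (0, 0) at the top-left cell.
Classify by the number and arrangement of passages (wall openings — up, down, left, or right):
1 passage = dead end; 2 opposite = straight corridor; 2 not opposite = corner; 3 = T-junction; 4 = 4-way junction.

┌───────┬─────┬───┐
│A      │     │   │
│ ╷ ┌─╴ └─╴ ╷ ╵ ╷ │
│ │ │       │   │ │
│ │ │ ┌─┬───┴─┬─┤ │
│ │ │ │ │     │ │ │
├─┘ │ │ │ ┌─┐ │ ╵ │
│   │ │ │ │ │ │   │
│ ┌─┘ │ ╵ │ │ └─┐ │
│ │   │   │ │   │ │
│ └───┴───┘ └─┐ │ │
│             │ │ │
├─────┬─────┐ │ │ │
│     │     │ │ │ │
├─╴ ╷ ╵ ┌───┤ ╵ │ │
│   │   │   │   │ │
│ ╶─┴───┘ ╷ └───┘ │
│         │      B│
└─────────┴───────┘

Checking cell at (3, 3):
Number of passages: 2
Cell type: straight corridor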